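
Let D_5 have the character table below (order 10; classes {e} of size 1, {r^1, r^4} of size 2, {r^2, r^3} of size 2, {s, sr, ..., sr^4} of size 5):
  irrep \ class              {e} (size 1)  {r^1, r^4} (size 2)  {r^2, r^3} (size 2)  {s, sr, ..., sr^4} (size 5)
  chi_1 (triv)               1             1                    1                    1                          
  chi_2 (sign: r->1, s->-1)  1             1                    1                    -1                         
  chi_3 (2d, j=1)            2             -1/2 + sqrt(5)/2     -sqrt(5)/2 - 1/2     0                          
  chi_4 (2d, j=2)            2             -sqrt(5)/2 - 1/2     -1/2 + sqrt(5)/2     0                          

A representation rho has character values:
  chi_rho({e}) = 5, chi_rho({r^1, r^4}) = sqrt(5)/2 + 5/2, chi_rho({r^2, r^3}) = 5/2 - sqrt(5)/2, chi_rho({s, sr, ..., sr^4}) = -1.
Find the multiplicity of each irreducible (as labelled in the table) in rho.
Multiplicities: chi_1: 1, chi_2: 2, chi_3: 1, chi_4: 0.

Argument: Use <chi_rho, chi> = (1/|G|) sum_C |C| * chi_rho(C) * conj(chi(C)) with |G| = 10 for each irreducible chi in the table:
  <chi_rho, chi_1> = (1/10)[1*(5)*conj(1) + 2*(sqrt(5)/2 + 5/2)*conj(1) + 2*(5/2 - sqrt(5)/2)*conj(1) + 5*(-1)*conj(1)]
      = (1/10)[(5) + (sqrt(5) + 5) + (5 - sqrt(5)) + (-5)] = 10/10 = 1
  <chi_rho, chi_2> = (1/10)[1*(5)*conj(1) + 2*(sqrt(5)/2 + 5/2)*conj(1) + 2*(5/2 - sqrt(5)/2)*conj(1) + 5*(-1)*conj(-1)]
      = (1/10)[(5) + (sqrt(5) + 5) + (5 - sqrt(5)) + (5)] = 20/10 = 2
  <chi_rho, chi_3> = (1/10)[1*(5)*conj(2) + 2*(sqrt(5)/2 + 5/2)*conj(-1/2 + sqrt(5)/2) + 2*(5/2 - sqrt(5)/2)*conj(-sqrt(5)/2 - 1/2) + 5*(-1)*conj(0)]
      = (1/10)[(10) + (2*sqrt(5)) + (-2*sqrt(5)) + (0)] = 10/10 = 1
  <chi_rho, chi_4> = (1/10)[1*(5)*conj(2) + 2*(sqrt(5)/2 + 5/2)*conj(-sqrt(5)/2 - 1/2) + 2*(5/2 - sqrt(5)/2)*conj(-1/2 + sqrt(5)/2) + 5*(-1)*conj(0)]
      = (1/10)[(10) + (-3*sqrt(5) - 5) + (-5 + 3*sqrt(5)) + (0)] = 0/10 = 0
Dimension check: dim(rho) = sum (mult * dim) = 1*1 + 2*1 + 1*2 + 0*2 = 5 = chi_rho(e) = 5.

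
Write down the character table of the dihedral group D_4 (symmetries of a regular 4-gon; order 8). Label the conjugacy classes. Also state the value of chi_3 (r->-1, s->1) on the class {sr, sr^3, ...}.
Conjugacy classes: {e} of size 1, {r^2} of size 1, {r^1, r^3} of size 2, {s, sr^2, ...} of size 2, {sr, sr^3, ...} of size 2.
Character table:
  irrep \ class              {e} (size 1)  {r^2} (size 1)  {r^1, r^3} (size 2)  {s, sr^2, ...} (size 2)  {sr, sr^3, ...} (size 2)
  chi_1 (triv)               1             1               1                    1                        1                       
  chi_2 (sign: r->1, s->-1)  1             1               1                    -1                       -1                      
  chi_3 (r->-1, s->1)        1             1               -1                   1                        -1                      
  chi_4 (r->-1, s->-1)       1             1               -1                   -1                       1                       
  chi_5 (2d, j=1)            2             -2              0                    0                        0                       

Spot check: chi_3 (r->-1, s->1) on {sr, sr^3, ...} = -1.

Solution. D_4 has order 2*4 = 8 with 5 conjugacy classes, hence 5 irreducibles. Sum of squared dims 1 + 1 + 1 + 1 + 4 = 8 = |G|. Linear characters come from the abelianisation; the 2-dimensional irreps have character r^k -> 2*cos(2*pi*j*k/4), reflections -> 0.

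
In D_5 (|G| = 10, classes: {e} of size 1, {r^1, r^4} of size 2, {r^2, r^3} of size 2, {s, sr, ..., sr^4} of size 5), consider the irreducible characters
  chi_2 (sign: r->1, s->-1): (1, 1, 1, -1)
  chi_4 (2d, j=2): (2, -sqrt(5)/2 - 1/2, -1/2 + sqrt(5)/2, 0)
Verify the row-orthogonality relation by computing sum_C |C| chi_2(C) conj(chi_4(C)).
Sum = 0; so <chi_2, chi_4> = 0 (distinct irreducibles are orthogonal).

Argument: Compute term by term over conjugacy classes (|C| * chi_2(C) * conj(chi_4(C))):
  1*(1)*conj(2) + 2*(1)*conj(-sqrt(5)/2 - 1/2) + 2*(1)*conj(-1/2 + sqrt(5)/2) + 5*(-1)*conj(0)
  = (2) + (-sqrt(5) - 1) + (-1 + sqrt(5)) + (0)
  = 0.
Dividing by |G| = 10 gives 0/10 = 0, matching the row-orthogonality relation <chi_2, chi_4> = [chi_2 = chi_4].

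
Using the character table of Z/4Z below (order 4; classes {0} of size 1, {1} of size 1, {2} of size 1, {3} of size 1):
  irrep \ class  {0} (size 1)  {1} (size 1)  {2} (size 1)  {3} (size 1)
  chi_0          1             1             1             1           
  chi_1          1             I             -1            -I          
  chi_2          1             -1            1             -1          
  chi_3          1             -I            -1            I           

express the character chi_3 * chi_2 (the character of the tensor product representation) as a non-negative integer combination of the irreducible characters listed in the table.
chi_3 tensor chi_2 = chi_1 (all other irreducibles have multiplicity 0).

Proof sketch: The character of a tensor product is the pointwise product (chi_3 * chi_2)(C) = chi_3(C) * chi_2(C):
  {0}: (1)*(1), {1}: (-I)*(-1), {2}: (-1)*(1), {3}: (I)*(-1)
so (chi_3 * chi_2) takes values
  {0} -> 1, {1} -> I, {2} -> -1, {3} -> -I.
Now take the inner product of this character with each irreducible chi from the table, <chi_3*chi_2, chi> = (1/4) sum_C |C| (chi_3*chi_2)(C) conj(chi(C)):
  <chi_3*chi_2, chi_0> = (1/4)[1*(1)*conj(1) + 1*(I)*conj(1) + 1*(-1)*conj(1) + 1*(-I)*conj(1)]
      = (1/4)[(1) + (I) + (-1) + (-I)] = 0/4 = 0
  <chi_3*chi_2, chi_1> = (1/4)[1*(1)*conj(1) + 1*(I)*conj(I) + 1*(-1)*conj(-1) + 1*(-I)*conj(-I)]
      = (1/4)[(1) + (1) + (1) + (1)] = 4/4 = 1
  <chi_3*chi_2, chi_2> = (1/4)[1*(1)*conj(1) + 1*(I)*conj(-1) + 1*(-1)*conj(1) + 1*(-I)*conj(-1)]
      = (1/4)[(1) + (-I) + (-1) + (I)] = 0/4 = 0
  <chi_3*chi_2, chi_3> = (1/4)[1*(1)*conj(1) + 1*(I)*conj(-I) + 1*(-1)*conj(-1) + 1*(-I)*conj(I)]
      = (1/4)[(1) + (-1) + (1) + (-1)] = 0/4 = 0
(Exp terms are combined using exp(i*s)*conj(exp(i*t)) = exp(i*(s-t)), and sums of them are collapsed using the identity that for every m > 1 the m distinct m-th roots of unity sum to 0, e.g. 1 + exp(2*I*pi/3) + exp(-2*I*pi/3) = 0.)
Hence the multiplicities are chi_1: 1. Dimension check: dim(chi_3)*dim(chi_2) = 1*1 = 1 and sum (mult * dim) = 1*1 = 1.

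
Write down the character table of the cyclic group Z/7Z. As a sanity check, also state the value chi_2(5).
Character table of Z/7Z (irreps indexed chi_0,...,chi_6 with chi_k(m) = zeta_7^(k*m), zeta_7 = exp(2*pi*i/7)):
  irrep \ class  {0} (size 1)  {1} (size 1)    {2} (size 1)    {3} (size 1)    {4} (size 1)    {5} (size 1)    {6} (size 1)  
  chi_0          1             1               1               1               1               1               1             
  chi_1          1             exp(2*I*pi/7)   exp(4*I*pi/7)   exp(6*I*pi/7)   exp(-6*I*pi/7)  exp(-4*I*pi/7)  exp(-2*I*pi/7)
  chi_2          1             exp(4*I*pi/7)   exp(-6*I*pi/7)  exp(-2*I*pi/7)  exp(2*I*pi/7)   exp(6*I*pi/7)   exp(-4*I*pi/7)
  chi_3          1             exp(6*I*pi/7)   exp(-2*I*pi/7)  exp(4*I*pi/7)   exp(-4*I*pi/7)  exp(2*I*pi/7)   exp(-6*I*pi/7)
  chi_4          1             exp(-6*I*pi/7)  exp(2*I*pi/7)   exp(-4*I*pi/7)  exp(4*I*pi/7)   exp(-2*I*pi/7)  exp(6*I*pi/7) 
  chi_5          1             exp(-4*I*pi/7)  exp(6*I*pi/7)   exp(2*I*pi/7)   exp(-2*I*pi/7)  exp(-6*I*pi/7)  exp(4*I*pi/7) 
  chi_6          1             exp(-2*I*pi/7)  exp(-4*I*pi/7)  exp(-6*I*pi/7)  exp(6*I*pi/7)   exp(4*I*pi/7)   exp(2*I*pi/7) 

Spot check: chi_2(5) = zeta_7^(2*5) = zeta_7^10 = exp(6*I*pi/7).

Proof sketch: Z/7Z is abelian, so all 7 irreducible complex representations are 1-dimensional. They are given by chi_k(m) = zeta_7^(k*m) for k = 0,...,6. Row orthogonality: sum_m chi_k(m) conj(chi_l(m)) = 7 * [k = l].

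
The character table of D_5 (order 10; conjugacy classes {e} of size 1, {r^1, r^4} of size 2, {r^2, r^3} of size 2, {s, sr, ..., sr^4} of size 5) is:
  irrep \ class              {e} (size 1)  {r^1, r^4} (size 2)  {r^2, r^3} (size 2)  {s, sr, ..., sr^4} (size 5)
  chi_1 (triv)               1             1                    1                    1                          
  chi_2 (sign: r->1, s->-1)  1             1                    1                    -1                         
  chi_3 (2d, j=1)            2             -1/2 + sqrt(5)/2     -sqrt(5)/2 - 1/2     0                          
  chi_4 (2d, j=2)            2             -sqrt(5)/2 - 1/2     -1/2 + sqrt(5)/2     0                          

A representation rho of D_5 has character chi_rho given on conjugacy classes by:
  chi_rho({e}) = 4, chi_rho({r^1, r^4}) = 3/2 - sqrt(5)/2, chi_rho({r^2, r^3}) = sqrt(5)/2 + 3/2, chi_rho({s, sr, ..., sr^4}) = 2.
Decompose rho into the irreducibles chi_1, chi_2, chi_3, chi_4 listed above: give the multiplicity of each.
Multiplicities: chi_1: 2, chi_2: 0, chi_3: 0, chi_4: 1.

Proof sketch: Use <chi_rho, chi> = (1/|G|) sum_C |C| * chi_rho(C) * conj(chi(C)) with |G| = 10 for each irreducible chi in the table:
  <chi_rho, chi_1> = (1/10)[1*(4)*conj(1) + 2*(3/2 - sqrt(5)/2)*conj(1) + 2*(sqrt(5)/2 + 3/2)*conj(1) + 5*(2)*conj(1)]
      = (1/10)[(4) + (3 - sqrt(5)) + (sqrt(5) + 3) + (10)] = 20/10 = 2
  <chi_rho, chi_2> = (1/10)[1*(4)*conj(1) + 2*(3/2 - sqrt(5)/2)*conj(1) + 2*(sqrt(5)/2 + 3/2)*conj(1) + 5*(2)*conj(-1)]
      = (1/10)[(4) + (3 - sqrt(5)) + (sqrt(5) + 3) + (-10)] = 0/10 = 0
  <chi_rho, chi_3> = (1/10)[1*(4)*conj(2) + 2*(3/2 - sqrt(5)/2)*conj(-1/2 + sqrt(5)/2) + 2*(sqrt(5)/2 + 3/2)*conj(-sqrt(5)/2 - 1/2) + 5*(2)*conj(0)]
      = (1/10)[(8) + (-4 + 2*sqrt(5)) + (-2*sqrt(5) - 4) + (0)] = 0/10 = 0
  <chi_rho, chi_4> = (1/10)[1*(4)*conj(2) + 2*(3/2 - sqrt(5)/2)*conj(-sqrt(5)/2 - 1/2) + 2*(sqrt(5)/2 + 3/2)*conj(-1/2 + sqrt(5)/2) + 5*(2)*conj(0)]
      = (1/10)[(8) + (1 - sqrt(5)) + (1 + sqrt(5)) + (0)] = 10/10 = 1
Dimension check: dim(rho) = sum (mult * dim) = 2*1 + 0*1 + 0*2 + 1*2 = 4 = chi_rho(e) = 4.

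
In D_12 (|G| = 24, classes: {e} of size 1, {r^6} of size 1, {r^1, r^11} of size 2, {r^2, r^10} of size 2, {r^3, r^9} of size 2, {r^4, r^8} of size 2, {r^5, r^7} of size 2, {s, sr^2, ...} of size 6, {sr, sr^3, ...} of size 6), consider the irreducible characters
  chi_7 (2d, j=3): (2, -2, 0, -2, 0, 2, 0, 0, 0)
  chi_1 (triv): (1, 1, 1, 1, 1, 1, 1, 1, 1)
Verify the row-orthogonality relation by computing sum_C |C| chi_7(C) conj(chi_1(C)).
Sum = 0; so <chi_7, chi_1> = 0 (distinct irreducibles are orthogonal).

Why: Compute term by term over conjugacy classes (|C| * chi_7(C) * conj(chi_1(C))):
  1*(2)*conj(1) + 1*(-2)*conj(1) + 2*(0)*conj(1) + 2*(-2)*conj(1) + 2*(0)*conj(1) + 2*(2)*conj(1) + 2*(0)*conj(1) + 6*(0)*conj(1) + 6*(0)*conj(1)
  = (2) + (-2) + (0) + (-4) + (0) + (4) + (0) + (0) + (0)
  = 0.
Dividing by |G| = 24 gives 0/24 = 0, matching the row-orthogonality relation <chi_7, chi_1> = [chi_7 = chi_1].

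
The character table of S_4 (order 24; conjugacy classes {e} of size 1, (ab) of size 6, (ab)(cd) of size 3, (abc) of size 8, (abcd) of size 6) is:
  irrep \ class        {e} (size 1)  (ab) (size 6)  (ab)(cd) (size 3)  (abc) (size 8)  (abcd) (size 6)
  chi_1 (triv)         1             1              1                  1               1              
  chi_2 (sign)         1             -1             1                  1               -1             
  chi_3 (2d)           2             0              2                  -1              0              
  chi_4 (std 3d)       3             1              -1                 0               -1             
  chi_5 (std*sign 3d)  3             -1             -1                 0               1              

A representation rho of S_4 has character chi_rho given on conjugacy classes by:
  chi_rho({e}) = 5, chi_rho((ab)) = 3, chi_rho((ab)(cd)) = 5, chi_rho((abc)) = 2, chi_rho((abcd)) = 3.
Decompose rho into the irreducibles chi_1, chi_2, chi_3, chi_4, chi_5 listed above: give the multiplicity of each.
Multiplicities: chi_1: 3, chi_2: 0, chi_3: 1, chi_4: 0, chi_5: 0.

Details: Use <chi_rho, chi> = (1/|G|) sum_C |C| * chi_rho(C) * conj(chi(C)) with |G| = 24 for each irreducible chi in the table:
  <chi_rho, chi_1> = (1/24)[1*(5)*conj(1) + 6*(3)*conj(1) + 3*(5)*conj(1) + 8*(2)*conj(1) + 6*(3)*conj(1)]
      = (1/24)[(5) + (18) + (15) + (16) + (18)] = 72/24 = 3
  <chi_rho, chi_2> = (1/24)[1*(5)*conj(1) + 6*(3)*conj(-1) + 3*(5)*conj(1) + 8*(2)*conj(1) + 6*(3)*conj(-1)]
      = (1/24)[(5) + (-18) + (15) + (16) + (-18)] = 0/24 = 0
  <chi_rho, chi_3> = (1/24)[1*(5)*conj(2) + 6*(3)*conj(0) + 3*(5)*conj(2) + 8*(2)*conj(-1) + 6*(3)*conj(0)]
      = (1/24)[(10) + (0) + (30) + (-16) + (0)] = 24/24 = 1
  <chi_rho, chi_4> = (1/24)[1*(5)*conj(3) + 6*(3)*conj(1) + 3*(5)*conj(-1) + 8*(2)*conj(0) + 6*(3)*conj(-1)]
      = (1/24)[(15) + (18) + (-15) + (0) + (-18)] = 0/24 = 0
  <chi_rho, chi_5> = (1/24)[1*(5)*conj(3) + 6*(3)*conj(-1) + 3*(5)*conj(-1) + 8*(2)*conj(0) + 6*(3)*conj(1)]
      = (1/24)[(15) + (-18) + (-15) + (0) + (18)] = 0/24 = 0
Dimension check: dim(rho) = sum (mult * dim) = 3*1 + 0*1 + 1*2 + 0*3 + 0*3 = 5 = chi_rho(e) = 5.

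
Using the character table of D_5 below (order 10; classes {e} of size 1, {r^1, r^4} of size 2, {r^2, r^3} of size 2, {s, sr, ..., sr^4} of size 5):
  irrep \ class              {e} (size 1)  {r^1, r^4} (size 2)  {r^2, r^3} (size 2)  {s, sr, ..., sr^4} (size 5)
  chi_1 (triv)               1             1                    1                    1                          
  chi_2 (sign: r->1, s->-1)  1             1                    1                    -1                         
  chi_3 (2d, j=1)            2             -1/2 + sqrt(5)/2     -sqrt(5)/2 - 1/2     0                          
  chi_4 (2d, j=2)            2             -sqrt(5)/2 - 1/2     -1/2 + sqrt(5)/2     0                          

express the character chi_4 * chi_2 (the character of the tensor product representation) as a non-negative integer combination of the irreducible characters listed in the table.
chi_4 tensor chi_2 = chi_4 (all other irreducibles have multiplicity 0).

The character of a tensor product is the pointwise product (chi_4 * chi_2)(C) = chi_4(C) * chi_2(C):
  {e}: (2)*(1), {r^1, r^4}: (-sqrt(5)/2 - 1/2)*(1), {r^2, r^3}: (-1/2 + sqrt(5)/2)*(1), {s, sr, ..., sr^4}: (0)*(-1)
so (chi_4 * chi_2) takes values
  {e} -> 2, {r^1, r^4} -> -sqrt(5)/2 - 1/2, {r^2, r^3} -> -1/2 + sqrt(5)/2, {s, sr, ..., sr^4} -> 0.
Now take the inner product of this character with each irreducible chi from the table, <chi_4*chi_2, chi> = (1/10) sum_C |C| (chi_4*chi_2)(C) conj(chi(C)):
  <chi_4*chi_2, chi_1> = (1/10)[1*(2)*conj(1) + 2*(-sqrt(5)/2 - 1/2)*conj(1) + 2*(-1/2 + sqrt(5)/2)*conj(1) + 5*(0)*conj(1)]
      = (1/10)[(2) + (-sqrt(5) - 1) + (-1 + sqrt(5)) + (0)] = 0/10 = 0
  <chi_4*chi_2, chi_2> = (1/10)[1*(2)*conj(1) + 2*(-sqrt(5)/2 - 1/2)*conj(1) + 2*(-1/2 + sqrt(5)/2)*conj(1) + 5*(0)*conj(-1)]
      = (1/10)[(2) + (-sqrt(5) - 1) + (-1 + sqrt(5)) + (0)] = 0/10 = 0
  <chi_4*chi_2, chi_3> = (1/10)[1*(2)*conj(2) + 2*(-sqrt(5)/2 - 1/2)*conj(-1/2 + sqrt(5)/2) + 2*(-1/2 + sqrt(5)/2)*conj(-sqrt(5)/2 - 1/2) + 5*(0)*conj(0)]
      = (1/10)[(4) + (-2) + (-2) + (0)] = 0/10 = 0
  <chi_4*chi_2, chi_4> = (1/10)[1*(2)*conj(2) + 2*(-sqrt(5)/2 - 1/2)*conj(-sqrt(5)/2 - 1/2) + 2*(-1/2 + sqrt(5)/2)*conj(-1/2 + sqrt(5)/2) + 5*(0)*conj(0)]
      = (1/10)[(4) + (sqrt(5) + 3) + (3 - sqrt(5)) + (0)] = 10/10 = 1
Hence the multiplicities are chi_4: 1. Dimension check: dim(chi_4)*dim(chi_2) = 2*1 = 2 and sum (mult * dim) = 1*2 = 2.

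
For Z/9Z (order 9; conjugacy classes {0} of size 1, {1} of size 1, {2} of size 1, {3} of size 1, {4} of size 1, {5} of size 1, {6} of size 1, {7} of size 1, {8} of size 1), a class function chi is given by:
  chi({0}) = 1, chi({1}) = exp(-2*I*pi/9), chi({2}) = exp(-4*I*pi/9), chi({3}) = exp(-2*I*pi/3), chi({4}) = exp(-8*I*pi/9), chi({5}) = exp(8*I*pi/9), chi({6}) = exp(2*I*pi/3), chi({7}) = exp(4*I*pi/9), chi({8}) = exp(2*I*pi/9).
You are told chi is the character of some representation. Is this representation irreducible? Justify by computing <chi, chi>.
Irreducible: <chi, chi> = 1.

Derivation: <chi, chi> = (1/|G|) sum_C |C| * |chi(C)|^2 = (1/9)[1*|1|^2 + 1*|exp(-2*I*pi/9)|^2 + 1*|exp(-4*I*pi/9)|^2 + 1*|exp(-2*I*pi/3)|^2 + 1*|exp(-8*I*pi/9)|^2 + 1*|exp(8*I*pi/9)|^2 + 1*|exp(2*I*pi/3)|^2 + 1*|exp(4*I*pi/9)|^2 + 1*|exp(2*I*pi/9)|^2]
  = (1/9)[(1) + (1) + (1) + (1) + (1) + (1) + (1) + (1) + (1)] = 9/9 = 1.
(Exp terms are combined using exp(i*s)*conj(exp(i*t)) = exp(i*(s-t)), and sums of them are collapsed using the identity that for every m > 1 the m distinct m-th roots of unity sum to 0, e.g. 1 + exp(2*I*pi/3) + exp(-2*I*pi/3) = 0.)
A character is irreducible iff <chi, chi> = 1, so this representation is irreducible.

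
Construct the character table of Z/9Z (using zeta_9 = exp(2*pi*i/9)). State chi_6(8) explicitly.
Character table of Z/9Z (irreps indexed chi_0,...,chi_8 with chi_k(m) = zeta_9^(k*m), zeta_9 = exp(2*pi*i/9)):
  irrep \ class  {0} (size 1)  {1} (size 1)    {2} (size 1)    {3} (size 1)    {4} (size 1)    {5} (size 1)    {6} (size 1)    {7} (size 1)    {8} (size 1)  
  chi_0          1             1               1               1               1               1               1               1               1             
  chi_1          1             exp(2*I*pi/9)   exp(4*I*pi/9)   exp(2*I*pi/3)   exp(8*I*pi/9)   exp(-8*I*pi/9)  exp(-2*I*pi/3)  exp(-4*I*pi/9)  exp(-2*I*pi/9)
  chi_2          1             exp(4*I*pi/9)   exp(8*I*pi/9)   exp(-2*I*pi/3)  exp(-2*I*pi/9)  exp(2*I*pi/9)   exp(2*I*pi/3)   exp(-8*I*pi/9)  exp(-4*I*pi/9)
  chi_3          1             exp(2*I*pi/3)   exp(-2*I*pi/3)  1               exp(2*I*pi/3)   exp(-2*I*pi/3)  1               exp(2*I*pi/3)   exp(-2*I*pi/3)
  chi_4          1             exp(8*I*pi/9)   exp(-2*I*pi/9)  exp(2*I*pi/3)   exp(-4*I*pi/9)  exp(4*I*pi/9)   exp(-2*I*pi/3)  exp(2*I*pi/9)   exp(-8*I*pi/9)
  chi_5          1             exp(-8*I*pi/9)  exp(2*I*pi/9)   exp(-2*I*pi/3)  exp(4*I*pi/9)   exp(-4*I*pi/9)  exp(2*I*pi/3)   exp(-2*I*pi/9)  exp(8*I*pi/9) 
  chi_6          1             exp(-2*I*pi/3)  exp(2*I*pi/3)   1               exp(-2*I*pi/3)  exp(2*I*pi/3)   1               exp(-2*I*pi/3)  exp(2*I*pi/3) 
  chi_7          1             exp(-4*I*pi/9)  exp(-8*I*pi/9)  exp(2*I*pi/3)   exp(2*I*pi/9)   exp(-2*I*pi/9)  exp(-2*I*pi/3)  exp(8*I*pi/9)   exp(4*I*pi/9) 
  chi_8          1             exp(-2*I*pi/9)  exp(-4*I*pi/9)  exp(-2*I*pi/3)  exp(-8*I*pi/9)  exp(8*I*pi/9)   exp(2*I*pi/3)   exp(4*I*pi/9)   exp(2*I*pi/9) 

Spot check: chi_6(8) = zeta_9^(6*8) = zeta_9^48 = exp(2*I*pi/3).

Argument: Z/9Z is abelian, so all 9 irreducible complex representations are 1-dimensional. They are given by chi_k(m) = zeta_9^(k*m) for k = 0,...,8. Row orthogonality: sum_m chi_k(m) conj(chi_l(m)) = 9 * [k = l].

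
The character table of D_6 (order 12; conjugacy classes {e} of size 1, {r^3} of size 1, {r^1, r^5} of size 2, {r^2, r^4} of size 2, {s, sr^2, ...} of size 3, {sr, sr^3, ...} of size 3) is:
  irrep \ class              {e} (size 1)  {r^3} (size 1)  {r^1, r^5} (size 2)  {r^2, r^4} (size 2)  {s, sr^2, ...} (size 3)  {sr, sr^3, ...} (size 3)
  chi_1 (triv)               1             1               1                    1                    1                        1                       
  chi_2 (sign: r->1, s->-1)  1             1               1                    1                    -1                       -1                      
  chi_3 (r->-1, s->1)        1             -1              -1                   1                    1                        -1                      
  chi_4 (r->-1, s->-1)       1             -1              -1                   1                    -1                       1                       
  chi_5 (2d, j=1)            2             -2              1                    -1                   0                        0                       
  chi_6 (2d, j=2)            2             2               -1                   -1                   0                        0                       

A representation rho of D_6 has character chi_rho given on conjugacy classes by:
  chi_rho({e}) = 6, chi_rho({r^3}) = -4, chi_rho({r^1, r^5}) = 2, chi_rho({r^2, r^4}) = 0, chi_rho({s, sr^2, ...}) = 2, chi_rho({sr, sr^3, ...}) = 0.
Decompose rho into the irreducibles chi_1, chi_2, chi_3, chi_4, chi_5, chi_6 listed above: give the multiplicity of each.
Multiplicities: chi_1: 1, chi_2: 0, chi_3: 1, chi_4: 0, chi_5: 2, chi_6: 0.

Explanation: Use <chi_rho, chi> = (1/|G|) sum_C |C| * chi_rho(C) * conj(chi(C)) with |G| = 12 for each irreducible chi in the table:
  <chi_rho, chi_1> = (1/12)[1*(6)*conj(1) + 1*(-4)*conj(1) + 2*(2)*conj(1) + 2*(0)*conj(1) + 3*(2)*conj(1) + 3*(0)*conj(1)]
      = (1/12)[(6) + (-4) + (4) + (0) + (6) + (0)] = 12/12 = 1
  <chi_rho, chi_2> = (1/12)[1*(6)*conj(1) + 1*(-4)*conj(1) + 2*(2)*conj(1) + 2*(0)*conj(1) + 3*(2)*conj(-1) + 3*(0)*conj(-1)]
      = (1/12)[(6) + (-4) + (4) + (0) + (-6) + (0)] = 0/12 = 0
  <chi_rho, chi_3> = (1/12)[1*(6)*conj(1) + 1*(-4)*conj(-1) + 2*(2)*conj(-1) + 2*(0)*conj(1) + 3*(2)*conj(1) + 3*(0)*conj(-1)]
      = (1/12)[(6) + (4) + (-4) + (0) + (6) + (0)] = 12/12 = 1
  <chi_rho, chi_4> = (1/12)[1*(6)*conj(1) + 1*(-4)*conj(-1) + 2*(2)*conj(-1) + 2*(0)*conj(1) + 3*(2)*conj(-1) + 3*(0)*conj(1)]
      = (1/12)[(6) + (4) + (-4) + (0) + (-6) + (0)] = 0/12 = 0
  <chi_rho, chi_5> = (1/12)[1*(6)*conj(2) + 1*(-4)*conj(-2) + 2*(2)*conj(1) + 2*(0)*conj(-1) + 3*(2)*conj(0) + 3*(0)*conj(0)]
      = (1/12)[(12) + (8) + (4) + (0) + (0) + (0)] = 24/12 = 2
  <chi_rho, chi_6> = (1/12)[1*(6)*conj(2) + 1*(-4)*conj(2) + 2*(2)*conj(-1) + 2*(0)*conj(-1) + 3*(2)*conj(0) + 3*(0)*conj(0)]
      = (1/12)[(12) + (-8) + (-4) + (0) + (0) + (0)] = 0/12 = 0
Dimension check: dim(rho) = sum (mult * dim) = 1*1 + 0*1 + 1*1 + 0*1 + 2*2 + 0*2 = 6 = chi_rho(e) = 6.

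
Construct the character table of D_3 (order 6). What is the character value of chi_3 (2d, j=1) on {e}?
Conjugacy classes: {e} of size 1, {r^1, r^2} of size 2, {s, sr, ..., sr^2} of size 3.
Character table:
  irrep \ class              {e} (size 1)  {r^1, r^2} (size 2)  {s, sr, ..., sr^2} (size 3)
  chi_1 (triv)               1             1                    1                          
  chi_2 (sign: r->1, s->-1)  1             1                    -1                         
  chi_3 (2d, j=1)            2             -1                   0                          

Spot check: chi_3 (2d, j=1) on {e} = 2.

Explanation: D_3 has order 2*3 = 6 with 3 conjugacy classes, hence 3 irreducibles. Sum of squared dims 1 + 1 + 4 = 6 = |G|. Linear characters come from the abelianisation; the 2-dimensional irreps have character r^k -> 2*cos(2*pi*j*k/3), reflections -> 0.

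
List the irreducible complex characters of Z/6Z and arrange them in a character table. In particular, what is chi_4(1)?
Character table of Z/6Z (irreps indexed chi_0,...,chi_5 with chi_k(m) = zeta_6^(k*m), zeta_6 = exp(2*pi*i/6)):
  irrep \ class  {0} (size 1)  {1} (size 1)    {2} (size 1)    {3} (size 1)  {4} (size 1)    {5} (size 1)  
  chi_0          1             1               1               1             1               1             
  chi_1          1             exp(I*pi/3)     exp(2*I*pi/3)   -1            exp(-2*I*pi/3)  exp(-I*pi/3)  
  chi_2          1             exp(2*I*pi/3)   exp(-2*I*pi/3)  1             exp(2*I*pi/3)   exp(-2*I*pi/3)
  chi_3          1             -1              1               -1            1               -1            
  chi_4          1             exp(-2*I*pi/3)  exp(2*I*pi/3)   1             exp(-2*I*pi/3)  exp(2*I*pi/3) 
  chi_5          1             exp(-I*pi/3)    exp(-2*I*pi/3)  -1            exp(2*I*pi/3)   exp(I*pi/3)   

Spot check: chi_4(1) = zeta_6^(4*1) = zeta_6^4 = exp(-2*I*pi/3).

Derivation: Z/6Z is abelian, so all 6 irreducible complex representations are 1-dimensional. They are given by chi_k(m) = zeta_6^(k*m) for k = 0,...,5. Row orthogonality: sum_m chi_k(m) conj(chi_l(m)) = 6 * [k = l].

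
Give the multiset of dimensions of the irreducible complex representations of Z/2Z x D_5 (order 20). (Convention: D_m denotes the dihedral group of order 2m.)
Dimensions: 1, 1, 1, 1, 2, 2, 2, 2

Working: There are 8 irreducibles (= number of conjugacy classes). Their dimensions d_i satisfy sum d_i^2 = |G| = 20: 1 + 1 + 1 + 1 + 4 + 4 + 4 + 4 = 20. (For the product with Z/2Z: each of the 2 1-dim characters of Z/2Z tensors with each irrep of D_5, giving 2 copies of each D_5-dimension.)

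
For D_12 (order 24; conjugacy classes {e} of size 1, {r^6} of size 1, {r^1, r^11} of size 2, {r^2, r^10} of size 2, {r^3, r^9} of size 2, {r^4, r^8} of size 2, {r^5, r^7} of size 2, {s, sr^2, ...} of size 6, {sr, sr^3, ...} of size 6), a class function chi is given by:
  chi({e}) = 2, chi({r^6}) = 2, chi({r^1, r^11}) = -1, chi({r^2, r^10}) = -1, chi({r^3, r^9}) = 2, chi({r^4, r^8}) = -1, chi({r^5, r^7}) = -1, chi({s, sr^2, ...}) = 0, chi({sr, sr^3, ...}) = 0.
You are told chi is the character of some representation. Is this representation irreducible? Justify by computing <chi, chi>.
Irreducible: <chi, chi> = 1.

Argument: <chi, chi> = (1/|G|) sum_C |C| * |chi(C)|^2 = (1/24)[1*|2|^2 + 1*|2|^2 + 2*|-1|^2 + 2*|-1|^2 + 2*|2|^2 + 2*|-1|^2 + 2*|-1|^2 + 6*|0|^2 + 6*|0|^2]
  = (1/24)[(4) + (4) + (2) + (2) + (8) + (2) + (2) + (0) + (0)] = 24/24 = 1.
A character is irreducible iff <chi, chi> = 1, so this representation is irreducible.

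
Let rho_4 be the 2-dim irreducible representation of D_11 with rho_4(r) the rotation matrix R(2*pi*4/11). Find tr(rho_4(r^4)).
chi_{rho_4}(r^4) = 2*cos(2*pi*4*4/11) = -2*cos(pi/11)

rho_4(r^4) is rotation by angle 2*pi*4*4/11, whose trace is 2*cos(2*pi*4*4/11) = -2*cos(pi/11).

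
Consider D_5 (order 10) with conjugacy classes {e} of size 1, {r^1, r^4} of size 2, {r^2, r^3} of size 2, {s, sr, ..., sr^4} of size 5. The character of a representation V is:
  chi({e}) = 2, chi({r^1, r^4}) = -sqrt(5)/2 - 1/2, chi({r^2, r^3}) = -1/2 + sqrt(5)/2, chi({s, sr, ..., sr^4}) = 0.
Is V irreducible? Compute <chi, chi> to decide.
Irreducible: <chi, chi> = 1.

Explanation: <chi, chi> = (1/|G|) sum_C |C| * |chi(C)|^2 = (1/10)[1*|2|^2 + 2*|-sqrt(5)/2 - 1/2|^2 + 2*|-1/2 + sqrt(5)/2|^2 + 5*|0|^2]
  = (1/10)[(4) + (sqrt(5) + 3) + (3 - sqrt(5)) + (0)] = 10/10 = 1.
A character is irreducible iff <chi, chi> = 1, so this representation is irreducible.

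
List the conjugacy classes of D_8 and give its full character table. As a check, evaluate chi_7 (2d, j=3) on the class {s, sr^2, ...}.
Conjugacy classes: {e} of size 1, {r^4} of size 1, {r^1, r^7} of size 2, {r^2, r^6} of size 2, {r^3, r^5} of size 2, {s, sr^2, ...} of size 4, {sr, sr^3, ...} of size 4.
Character table:
  irrep \ class              {e} (size 1)  {r^4} (size 1)  {r^1, r^7} (size 2)  {r^2, r^6} (size 2)  {r^3, r^5} (size 2)  {s, sr^2, ...} (size 4)  {sr, sr^3, ...} (size 4)
  chi_1 (triv)               1             1               1                    1                    1                    1                        1                       
  chi_2 (sign: r->1, s->-1)  1             1               1                    1                    1                    -1                       -1                      
  chi_3 (r->-1, s->1)        1             1               -1                   1                    -1                   1                        -1                      
  chi_4 (r->-1, s->-1)       1             1               -1                   1                    -1                   -1                       1                       
  chi_5 (2d, j=1)            2             -2              sqrt(2)              0                    -sqrt(2)             0                        0                       
  chi_6 (2d, j=2)            2             2               0                    -2                   0                    0                        0                       
  chi_7 (2d, j=3)            2             -2              -sqrt(2)             0                    sqrt(2)              0                        0                       

Spot check: chi_7 (2d, j=3) on {s, sr^2, ...} = 0.

Explanation: D_8 has order 2*8 = 16 with 7 conjugacy classes, hence 7 irreducibles. Sum of squared dims 1 + 1 + 1 + 1 + 4 + 4 + 4 = 16 = |G|. Linear characters come from the abelianisation; the 2-dimensional irreps have character r^k -> 2*cos(2*pi*j*k/8), reflections -> 0.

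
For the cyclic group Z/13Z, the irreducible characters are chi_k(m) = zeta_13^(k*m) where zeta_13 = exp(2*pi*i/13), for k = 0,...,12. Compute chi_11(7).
chi_11(7) = zeta_13^77 = exp(-2*I*pi/13)

Derivation: chi_11(7) = zeta_13^(11*7) = zeta_13^77. Since zeta_13^13 = 1, this equals zeta_13^12 = exp(2*pi*i*12/13) = exp(-2*I*pi/13).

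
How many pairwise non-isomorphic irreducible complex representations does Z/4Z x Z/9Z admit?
36

Reasoning: The number of irreducible complex representations of a finite group equals its number of conjugacy classes. Z/4Z x Z/9Z is abelian of order 36, so every element is its own conjugacy class: 36 classes, so Z/4Z x Z/9Z (order 36) has exactly 36 irreducible complex representations.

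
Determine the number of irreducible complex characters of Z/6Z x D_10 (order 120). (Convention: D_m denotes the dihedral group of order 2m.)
48

Details: The number of irreducible complex representations of a finite group equals its number of conjugacy classes. For a direct product, #classes(G x H) = #classes(G) * #classes(H). Z/6Z has 6 classes (abelian), D_10 has 8 classes, so 6 * 8 = 48, so Z/6Z x D_10 (order 120) has exactly 48 irreducible complex representations.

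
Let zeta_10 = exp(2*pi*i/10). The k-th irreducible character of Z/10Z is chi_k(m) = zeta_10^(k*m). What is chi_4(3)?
chi_4(3) = zeta_10^12 = exp(2*I*pi/5)

Solution. chi_4(3) = zeta_10^(4*3) = zeta_10^12. Since zeta_10^10 = 1, this equals zeta_10^2 = exp(2*pi*i*2/10) = exp(2*I*pi/5).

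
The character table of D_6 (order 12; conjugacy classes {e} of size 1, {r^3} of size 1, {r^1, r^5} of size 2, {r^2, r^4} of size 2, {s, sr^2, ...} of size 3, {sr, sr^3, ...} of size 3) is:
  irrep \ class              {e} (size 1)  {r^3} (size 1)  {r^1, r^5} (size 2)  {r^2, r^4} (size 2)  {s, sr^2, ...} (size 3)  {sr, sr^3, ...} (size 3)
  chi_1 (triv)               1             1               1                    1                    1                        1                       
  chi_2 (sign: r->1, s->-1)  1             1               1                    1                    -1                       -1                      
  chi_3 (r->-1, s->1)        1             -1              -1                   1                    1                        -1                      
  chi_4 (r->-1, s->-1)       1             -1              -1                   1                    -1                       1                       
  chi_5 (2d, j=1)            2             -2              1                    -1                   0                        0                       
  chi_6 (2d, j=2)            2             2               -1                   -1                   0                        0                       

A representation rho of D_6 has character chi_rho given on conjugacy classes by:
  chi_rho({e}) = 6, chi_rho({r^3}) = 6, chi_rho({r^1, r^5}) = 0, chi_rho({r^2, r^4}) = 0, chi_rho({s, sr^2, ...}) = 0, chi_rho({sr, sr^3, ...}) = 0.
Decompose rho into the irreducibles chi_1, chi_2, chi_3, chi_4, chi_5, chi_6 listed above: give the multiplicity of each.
Multiplicities: chi_1: 1, chi_2: 1, chi_3: 0, chi_4: 0, chi_5: 0, chi_6: 2.

Details: Use <chi_rho, chi> = (1/|G|) sum_C |C| * chi_rho(C) * conj(chi(C)) with |G| = 12 for each irreducible chi in the table:
  <chi_rho, chi_1> = (1/12)[1*(6)*conj(1) + 1*(6)*conj(1) + 2*(0)*conj(1) + 2*(0)*conj(1) + 3*(0)*conj(1) + 3*(0)*conj(1)]
      = (1/12)[(6) + (6) + (0) + (0) + (0) + (0)] = 12/12 = 1
  <chi_rho, chi_2> = (1/12)[1*(6)*conj(1) + 1*(6)*conj(1) + 2*(0)*conj(1) + 2*(0)*conj(1) + 3*(0)*conj(-1) + 3*(0)*conj(-1)]
      = (1/12)[(6) + (6) + (0) + (0) + (0) + (0)] = 12/12 = 1
  <chi_rho, chi_3> = (1/12)[1*(6)*conj(1) + 1*(6)*conj(-1) + 2*(0)*conj(-1) + 2*(0)*conj(1) + 3*(0)*conj(1) + 3*(0)*conj(-1)]
      = (1/12)[(6) + (-6) + (0) + (0) + (0) + (0)] = 0/12 = 0
  <chi_rho, chi_4> = (1/12)[1*(6)*conj(1) + 1*(6)*conj(-1) + 2*(0)*conj(-1) + 2*(0)*conj(1) + 3*(0)*conj(-1) + 3*(0)*conj(1)]
      = (1/12)[(6) + (-6) + (0) + (0) + (0) + (0)] = 0/12 = 0
  <chi_rho, chi_5> = (1/12)[1*(6)*conj(2) + 1*(6)*conj(-2) + 2*(0)*conj(1) + 2*(0)*conj(-1) + 3*(0)*conj(0) + 3*(0)*conj(0)]
      = (1/12)[(12) + (-12) + (0) + (0) + (0) + (0)] = 0/12 = 0
  <chi_rho, chi_6> = (1/12)[1*(6)*conj(2) + 1*(6)*conj(2) + 2*(0)*conj(-1) + 2*(0)*conj(-1) + 3*(0)*conj(0) + 3*(0)*conj(0)]
      = (1/12)[(12) + (12) + (0) + (0) + (0) + (0)] = 24/12 = 2
Dimension check: dim(rho) = sum (mult * dim) = 1*1 + 1*1 + 0*1 + 0*1 + 0*2 + 2*2 = 6 = chi_rho(e) = 6.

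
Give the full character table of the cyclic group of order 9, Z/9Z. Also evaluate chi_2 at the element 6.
Character table of Z/9Z (irreps indexed chi_0,...,chi_8 with chi_k(m) = zeta_9^(k*m), zeta_9 = exp(2*pi*i/9)):
  irrep \ class  {0} (size 1)  {1} (size 1)    {2} (size 1)    {3} (size 1)    {4} (size 1)    {5} (size 1)    {6} (size 1)    {7} (size 1)    {8} (size 1)  
  chi_0          1             1               1               1               1               1               1               1               1             
  chi_1          1             exp(2*I*pi/9)   exp(4*I*pi/9)   exp(2*I*pi/3)   exp(8*I*pi/9)   exp(-8*I*pi/9)  exp(-2*I*pi/3)  exp(-4*I*pi/9)  exp(-2*I*pi/9)
  chi_2          1             exp(4*I*pi/9)   exp(8*I*pi/9)   exp(-2*I*pi/3)  exp(-2*I*pi/9)  exp(2*I*pi/9)   exp(2*I*pi/3)   exp(-8*I*pi/9)  exp(-4*I*pi/9)
  chi_3          1             exp(2*I*pi/3)   exp(-2*I*pi/3)  1               exp(2*I*pi/3)   exp(-2*I*pi/3)  1               exp(2*I*pi/3)   exp(-2*I*pi/3)
  chi_4          1             exp(8*I*pi/9)   exp(-2*I*pi/9)  exp(2*I*pi/3)   exp(-4*I*pi/9)  exp(4*I*pi/9)   exp(-2*I*pi/3)  exp(2*I*pi/9)   exp(-8*I*pi/9)
  chi_5          1             exp(-8*I*pi/9)  exp(2*I*pi/9)   exp(-2*I*pi/3)  exp(4*I*pi/9)   exp(-4*I*pi/9)  exp(2*I*pi/3)   exp(-2*I*pi/9)  exp(8*I*pi/9) 
  chi_6          1             exp(-2*I*pi/3)  exp(2*I*pi/3)   1               exp(-2*I*pi/3)  exp(2*I*pi/3)   1               exp(-2*I*pi/3)  exp(2*I*pi/3) 
  chi_7          1             exp(-4*I*pi/9)  exp(-8*I*pi/9)  exp(2*I*pi/3)   exp(2*I*pi/9)   exp(-2*I*pi/9)  exp(-2*I*pi/3)  exp(8*I*pi/9)   exp(4*I*pi/9) 
  chi_8          1             exp(-2*I*pi/9)  exp(-4*I*pi/9)  exp(-2*I*pi/3)  exp(-8*I*pi/9)  exp(8*I*pi/9)   exp(2*I*pi/3)   exp(4*I*pi/9)   exp(2*I*pi/9) 

Spot check: chi_2(6) = zeta_9^(2*6) = zeta_9^12 = exp(2*I*pi/3).

Solution. Z/9Z is abelian, so all 9 irreducible complex representations are 1-dimensional. They are given by chi_k(m) = zeta_9^(k*m) for k = 0,...,8. Row orthogonality: sum_m chi_k(m) conj(chi_l(m)) = 9 * [k = l].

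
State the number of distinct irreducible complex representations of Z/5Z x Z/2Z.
10

Derivation: The number of irreducible complex representations of a finite group equals its number of conjugacy classes. Z/5Z x Z/2Z is abelian of order 10, so every element is its own conjugacy class: 10 classes, so Z/5Z x Z/2Z (order 10) has exactly 10 irreducible complex representations.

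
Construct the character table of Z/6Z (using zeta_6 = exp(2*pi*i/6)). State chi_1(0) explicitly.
Character table of Z/6Z (irreps indexed chi_0,...,chi_5 with chi_k(m) = zeta_6^(k*m), zeta_6 = exp(2*pi*i/6)):
  irrep \ class  {0} (size 1)  {1} (size 1)    {2} (size 1)    {3} (size 1)  {4} (size 1)    {5} (size 1)  
  chi_0          1             1               1               1             1               1             
  chi_1          1             exp(I*pi/3)     exp(2*I*pi/3)   -1            exp(-2*I*pi/3)  exp(-I*pi/3)  
  chi_2          1             exp(2*I*pi/3)   exp(-2*I*pi/3)  1             exp(2*I*pi/3)   exp(-2*I*pi/3)
  chi_3          1             -1              1               -1            1               -1            
  chi_4          1             exp(-2*I*pi/3)  exp(2*I*pi/3)   1             exp(-2*I*pi/3)  exp(2*I*pi/3) 
  chi_5          1             exp(-I*pi/3)    exp(-2*I*pi/3)  -1            exp(2*I*pi/3)   exp(I*pi/3)   

Spot check: chi_1(0) = zeta_6^(1*0) = zeta_6^0 = 1.

Reasoning: Z/6Z is abelian, so all 6 irreducible complex representations are 1-dimensional. They are given by chi_k(m) = zeta_6^(k*m) for k = 0,...,5. Row orthogonality: sum_m chi_k(m) conj(chi_l(m)) = 6 * [k = l].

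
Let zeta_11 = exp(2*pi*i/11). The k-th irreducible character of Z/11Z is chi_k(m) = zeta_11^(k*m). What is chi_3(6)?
chi_3(6) = zeta_11^18 = exp(-8*I*pi/11)

chi_3(6) = zeta_11^(3*6) = zeta_11^18. Since zeta_11^11 = 1, this equals zeta_11^7 = exp(2*pi*i*7/11) = exp(-8*I*pi/11).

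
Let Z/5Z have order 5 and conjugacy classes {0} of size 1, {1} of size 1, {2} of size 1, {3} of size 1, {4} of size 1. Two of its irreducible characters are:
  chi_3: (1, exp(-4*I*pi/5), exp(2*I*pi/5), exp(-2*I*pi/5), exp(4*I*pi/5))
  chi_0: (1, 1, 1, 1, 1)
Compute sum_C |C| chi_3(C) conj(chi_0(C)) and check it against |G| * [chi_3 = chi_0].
Sum = 0; so <chi_3, chi_0> = 0 (distinct irreducibles are orthogonal).

Derivation: Compute term by term over conjugacy classes (|C| * chi_3(C) * conj(chi_0(C))):
  1*(1)*conj(1) + 1*(exp(-4*I*pi/5))*conj(1) + 1*(exp(2*I*pi/5))*conj(1) + 1*(exp(-2*I*pi/5))*conj(1) + 1*(exp(4*I*pi/5))*conj(1)
  = (1) + (exp(-4*I*pi/5)) + (exp(2*I*pi/5)) + (exp(-2*I*pi/5)) + (exp(4*I*pi/5))
  = 0.
(Exp terms are combined using exp(i*s)*conj(exp(i*t)) = exp(i*(s-t)), and sums of them are collapsed using the identity that for every m > 1 the m distinct m-th roots of unity sum to 0, e.g. 1 + exp(2*I*pi/3) + exp(-2*I*pi/3) = 0.)
Dividing by |G| = 5 gives 0/5 = 0, matching the row-orthogonality relation <chi_3, chi_0> = [chi_3 = chi_0].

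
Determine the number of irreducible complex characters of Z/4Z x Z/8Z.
32

Explanation: The number of irreducible complex representations of a finite group equals its number of conjugacy classes. Z/4Z x Z/8Z is abelian of order 32, so every element is its own conjugacy class: 32 classes, so Z/4Z x Z/8Z (order 32) has exactly 32 irreducible complex representations.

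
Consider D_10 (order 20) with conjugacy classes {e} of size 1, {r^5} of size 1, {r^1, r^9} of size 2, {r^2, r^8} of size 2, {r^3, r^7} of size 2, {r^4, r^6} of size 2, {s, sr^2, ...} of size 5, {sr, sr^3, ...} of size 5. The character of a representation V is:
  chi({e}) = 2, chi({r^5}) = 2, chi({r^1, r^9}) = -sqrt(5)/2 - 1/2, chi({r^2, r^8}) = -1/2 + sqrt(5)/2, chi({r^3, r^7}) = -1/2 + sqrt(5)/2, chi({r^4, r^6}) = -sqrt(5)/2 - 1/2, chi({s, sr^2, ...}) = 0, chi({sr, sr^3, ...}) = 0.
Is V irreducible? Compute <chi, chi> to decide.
Irreducible: <chi, chi> = 1.

Details: <chi, chi> = (1/|G|) sum_C |C| * |chi(C)|^2 = (1/20)[1*|2|^2 + 1*|2|^2 + 2*|-sqrt(5)/2 - 1/2|^2 + 2*|-1/2 + sqrt(5)/2|^2 + 2*|-1/2 + sqrt(5)/2|^2 + 2*|-sqrt(5)/2 - 1/2|^2 + 5*|0|^2 + 5*|0|^2]
  = (1/20)[(4) + (4) + (sqrt(5) + 3) + (3 - sqrt(5)) + (3 - sqrt(5)) + (sqrt(5) + 3) + (0) + (0)] = 20/20 = 1.
A character is irreducible iff <chi, chi> = 1, so this representation is irreducible.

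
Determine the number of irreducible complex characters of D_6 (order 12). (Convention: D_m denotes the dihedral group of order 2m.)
6

Working: The number of irreducible complex representations of a finite group equals its number of conjugacy classes. D_6 has 6 conjugacy classes (n/2 + 3 for n even), so D_6 (order 12) has exactly 6 irreducible complex representations.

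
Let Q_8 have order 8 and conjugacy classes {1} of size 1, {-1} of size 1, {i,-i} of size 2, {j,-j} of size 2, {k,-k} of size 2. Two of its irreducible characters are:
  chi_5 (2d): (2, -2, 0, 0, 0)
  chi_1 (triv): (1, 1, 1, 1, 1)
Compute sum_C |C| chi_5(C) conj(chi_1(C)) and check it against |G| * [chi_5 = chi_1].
Sum = 0; so <chi_5, chi_1> = 0 (distinct irreducibles are orthogonal).

Why: Compute term by term over conjugacy classes (|C| * chi_5(C) * conj(chi_1(C))):
  1*(2)*conj(1) + 1*(-2)*conj(1) + 2*(0)*conj(1) + 2*(0)*conj(1) + 2*(0)*conj(1)
  = (2) + (-2) + (0) + (0) + (0)
  = 0.
Dividing by |G| = 8 gives 0/8 = 0, matching the row-orthogonality relation <chi_5, chi_1> = [chi_5 = chi_1].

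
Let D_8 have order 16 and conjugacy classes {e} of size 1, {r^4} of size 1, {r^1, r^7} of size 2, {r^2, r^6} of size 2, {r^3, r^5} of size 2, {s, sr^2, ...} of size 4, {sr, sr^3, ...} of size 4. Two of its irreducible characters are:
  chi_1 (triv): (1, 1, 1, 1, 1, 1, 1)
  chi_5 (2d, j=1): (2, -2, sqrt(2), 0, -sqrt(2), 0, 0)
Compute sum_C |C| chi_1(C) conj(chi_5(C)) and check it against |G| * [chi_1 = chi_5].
Sum = 0; so <chi_1, chi_5> = 0 (distinct irreducibles are orthogonal).

Why: Compute term by term over conjugacy classes (|C| * chi_1(C) * conj(chi_5(C))):
  1*(1)*conj(2) + 1*(1)*conj(-2) + 2*(1)*conj(sqrt(2)) + 2*(1)*conj(0) + 2*(1)*conj(-sqrt(2)) + 4*(1)*conj(0) + 4*(1)*conj(0)
  = (2) + (-2) + (2*sqrt(2)) + (0) + (-2*sqrt(2)) + (0) + (0)
  = 0.
Dividing by |G| = 16 gives 0/16 = 0, matching the row-orthogonality relation <chi_1, chi_5> = [chi_1 = chi_5].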